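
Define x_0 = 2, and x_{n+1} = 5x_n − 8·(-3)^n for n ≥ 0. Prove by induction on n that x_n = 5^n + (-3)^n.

Base case: x_0 = 2, and 5^0 + (-3)^0 = 1 + 1 = 2.
Assume x_m = 5^m + (-3)^m for some m ≥ 0.
Then x_{m+1} = 5x_m − 8·(-3)^m = 5·(5^m + (-3)^m) − 8·(-3)^m = 5^{m+1} + 5·(-3)^m − 8·(-3)^m = 5^{m+1} − 3·(-3)^m = 5^{m+1} + (-3)^{m+1}.
So the formula holds for m+1, and by induction x_n = 5^n + (-3)^n for all n ≥ 0.

x_n = 5^n + (-3)^n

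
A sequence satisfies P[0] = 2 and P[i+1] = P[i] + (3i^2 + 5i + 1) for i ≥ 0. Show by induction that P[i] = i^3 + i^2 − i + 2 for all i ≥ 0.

Base case: P[0] = 2, and 0^3 + 0^2 − 0 + 2 = 2.
Assume P[m] = m^3 + m^2 − m + 2.
Then P[m+1] = P[m] + (3m^2 + 5m + 1) = (m^3 + m^2 − m + 2) + (3m^2 + 5m + 1) = m^3 + 4m^2 + 4m + 3,
and (m+1)^3 + (m+1)^2 − (m+1) + 2 = m^3 + 4m^2 + 4m + 3.
This completes the inductive step, so P[i] = i^3 + i^2 − i + 2 for all i ≥ 0.

P[i] = i^3 + i^2 − i + 2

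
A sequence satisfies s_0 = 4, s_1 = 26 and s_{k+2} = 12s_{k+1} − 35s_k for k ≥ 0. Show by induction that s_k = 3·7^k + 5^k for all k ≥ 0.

Base cases: s_0 = 4 and 3·7^0 + 5^0 = 4; s_1 = 26 and 3·7^1 + 5^1 = 26.
Assume s_j = 3·7^j + 5^j for all 0 ≤ j ≤ m, where m ≥ 1.
Then s_{m+1} = 12s_m − 35s_{m−1} = 12·(3·7^m + 5^m) − 35·(3·7^{m−1} + 5^{m−1}) = 3·(12·7 − 35)7^{m−1} + (12·5 − 35)5^{m−1} = 147·7^{m−1} + 25·5^{m−1} = 3·7^{m+1} + 5^{m+1}.
This completes the inductive step, so s_k = 3·7^k + 5^k for all k ≥ 0.

s_k = 3·7^k + 5^k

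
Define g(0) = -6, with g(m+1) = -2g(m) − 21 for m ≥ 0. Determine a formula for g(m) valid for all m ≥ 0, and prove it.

Claim: g(m) = (-2)^m − 7.

Base case: g(0) = -6, and (-2)^0 − 7 = 1 − 7 = -6.
Assume g(r) = (-2)^r − 7 for some r ≥ 0.
Then g(r+1) = -2g(r) − 21 = -2·((-2)^r − 7) − 21 = -2·(-2)^r + 14 − 21 = (-2)^{r+1} − 7.
This completes the inductive step, so g(m) = (-2)^m − 7 for all m ≥ 0.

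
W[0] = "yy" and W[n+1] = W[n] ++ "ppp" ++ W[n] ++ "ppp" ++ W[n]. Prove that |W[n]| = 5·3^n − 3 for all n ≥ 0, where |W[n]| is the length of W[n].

Base case: |W[0]| = 2, and 5·3^0 − 3 = 2.
Assume |W[k]| = 5·3^k − 3.
Then |W[k+1]| = 3|W[k]| + 6 = 3(5·3^k − 3) + 6 = 5·3^{k+1} − 9 + 6 = 5·3^{k+1} − 3.
By induction, |W[n]| = 5·3^n − 3 for all n ≥ 0.

|W[n]| = 5·3^n − 3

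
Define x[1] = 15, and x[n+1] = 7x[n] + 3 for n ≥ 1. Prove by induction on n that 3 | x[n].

Base case: x[1] = 15 = 3·5, so 3 | x[1].
Assume 3 | x[r], so x[r] = 3t for some integer t.
Then x[r+1] = 7x[r] + 3 = 7·(3t) + 3 = 3(7t + 1), so 3 | x[r+1].
Hence 3 | x[n] for every n ≥ 1, by induction.

3 | x[n]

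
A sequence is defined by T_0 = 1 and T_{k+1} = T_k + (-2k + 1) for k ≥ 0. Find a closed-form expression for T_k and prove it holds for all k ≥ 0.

Claim: T_k = -k^2 + 2k + 1.

Base case: T_0 = 1, and -0^2 + 2·0 + 1 = 1.
Assume T_j = -j^2 + 2j + 1.
Then T_{j+1} = T_j + (-2j + 1) = (-j^2 + 2j + 1) + (-2j + 1) = -j^2 + 2,
and -(j+1)^2 + 2·(j+1) + 1 = -j^2 + 2.
This completes the inductive step, so T_k = -k^2 + 2k + 1 for all k ≥ 0.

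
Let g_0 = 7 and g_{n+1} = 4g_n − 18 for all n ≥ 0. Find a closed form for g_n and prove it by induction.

Claim: g_n = 4^n + 6.

Base case: g_0 = 7, and 4^0 + 6 = 1 + 6 = 7.
Assume g_r = 4^r + 6 for some r ≥ 0.
Then g_{r+1} = 4g_r − 18 = 4·(4^r + 6) − 18 = 4^{r+1} + 24 − 18 = 4^{r+1} + 6.
This completes the inductive step, so g_n = 4^n + 6 for all n ≥ 0.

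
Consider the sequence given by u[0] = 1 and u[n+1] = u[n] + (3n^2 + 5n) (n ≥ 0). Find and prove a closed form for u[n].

Claim: u[n] = n^3 + n^2 − 2n + 1.

Base case: u[0] = 1, and 0^3 + 0^2 − 2·0 + 1 = 1.
Assume u[r] = r^3 + r^2 − 2r + 1.
Then u[r+1] = u[r] + (3r^2 + 5r) = (r^3 + r^2 − 2r + 1) + (3r^2 + 5r) = r^3 + 4r^2 + 3r + 1,
and (r+1)^3 + (r+1)^2 − 2·(r+1) + 1 = r^3 + 4r^2 + 3r + 1.
By induction, u[n] = n^3 + n^2 − 2n + 1 for all n ≥ 0.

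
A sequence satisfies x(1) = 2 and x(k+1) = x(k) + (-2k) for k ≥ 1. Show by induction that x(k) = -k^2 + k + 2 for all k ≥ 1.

Base case: x(1) = 2, and -1^2 + 1 + 2 = 2.
Assume x(j) = -j^2 + j + 2.
Then x(j+1) = x(j) + (-2j) = (-j^2 + j + 2) + (-2j) = -j^2 − j + 2,
and -(j+1)^2 + (j+1) + 2 = -j^2 − j + 2.
Hence x(k) = -k^2 + k + 2 for every k ≥ 1, by induction.

x(k) = -k^2 + k + 2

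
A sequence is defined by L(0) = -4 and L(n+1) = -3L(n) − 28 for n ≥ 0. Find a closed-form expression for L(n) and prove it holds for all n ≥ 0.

Claim: L(n) = 3·(-3)^n − 7.

Base case: L(0) = -4, and 3·(-3)^0 − 7 = 3 − 7 = -4.
Assume L(j) = 3·(-3)^j − 7 for some j ≥ 0.
Then L(j+1) = -3L(j) − 28 = -3·(3·(-3)^j − 7) − 28 = -9·(-3)^j + 21 − 28 = 3·(-3)^{j+1} − 7.
By induction, L(n) = 3·(-3)^n − 7 for all n ≥ 0.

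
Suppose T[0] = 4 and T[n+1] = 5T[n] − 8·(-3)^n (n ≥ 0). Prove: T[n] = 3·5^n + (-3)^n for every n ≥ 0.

Base case: T[0] = 4, and 3·5^0 + (-3)^0 = 3 + 1 = 4.
Assume T[k] = 3·5^k + (-3)^k for some k ≥ 0.
Then T[k+1] = 5T[k] − 8·(-3)^k = 5·(3·5^k + (-3)^k) − 8·(-3)^k = 3·5^{k+1} + 5·(-3)^k − 8·(-3)^k = 3·5^{k+1} − 3·(-3)^k = 3·5^{k+1} + (-3)^{k+1}.
This completes the inductive step, so T[n] = 3·5^n + (-3)^n for all n ≥ 0.

T[n] = 3·5^n + (-3)^n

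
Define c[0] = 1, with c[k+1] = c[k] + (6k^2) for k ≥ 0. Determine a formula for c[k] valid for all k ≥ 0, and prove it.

Claim: c[k] = 2k^3 − 3k^2 + k + 1.

Base case: c[0] = 1, and 2·0^3 − 3·0^2 + 0 + 1 = 1.
Assume c[j] = 2j^3 − 3j^2 + j + 1.
Then c[j+1] = c[j] + (6j^2) = (2j^3 − 3j^2 + j + 1) + (6j^2) = 2j^3 + 3j^2 + j + 1,
and 2·(j+1)^3 − 3·(j+1)^2 + (j+1) + 1 = 2j^3 + 3j^2 + j + 1.
By induction, c[k] = 2k^3 − 3k^2 + k + 1 for all k ≥ 0.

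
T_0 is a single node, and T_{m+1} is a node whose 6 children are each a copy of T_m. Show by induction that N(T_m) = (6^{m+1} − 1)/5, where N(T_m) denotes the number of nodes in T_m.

Base case: N(T_0) = 1, and (6^{0+1} − 1)/5 = 1.
Assume N(T_k) = (6^{k+1} − 1)/5.
Then N(T_{k+1}) = 1 + 6N(T_k) = 1 + 6·(6^{k+1} − 1)/5 = 1 + (6^{k+2} − 6)/5 = (5 + 6^{k+2} − 6)/5 = (6^{k+2} − 1)/5.
So the formula holds for k+1, and by induction N(T_m) = (6^{m+1} − 1)/5 for all m ≥ 0.

N(T_m) = (6^{m+1} − 1)/5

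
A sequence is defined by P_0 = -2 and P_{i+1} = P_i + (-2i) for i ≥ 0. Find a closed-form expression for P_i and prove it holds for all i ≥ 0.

Claim: P_i = -i^2 + i − 2.

Base case: P_0 = -2, and -0^2 + 0 − 2 = -2.
Assume P_r = -r^2 + r − 2.
Then P_{r+1} = P_r + (-2r) = (-r^2 + r − 2) + (-2r) = -r^2 − r − 2,
and -(r+1)^2 + (r+1) − 2 = -r^2 − r − 2.
Hence P_i = -i^2 + i − 2 for every i ≥ 0, by induction.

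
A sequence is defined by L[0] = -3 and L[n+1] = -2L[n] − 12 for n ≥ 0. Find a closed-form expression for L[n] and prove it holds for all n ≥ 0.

Claim: L[n] = (-2)^n − 4.

Base case: L[0] = -3, and (-2)^0 − 4 = 1 − 4 = -3.
Assume L[m] = (-2)^m − 4 for some m ≥ 0.
Then L[m+1] = -2L[m] − 12 = -2·((-2)^m − 4) − 12 = -2·(-2)^m + 8 − 12 = (-2)^{m+1} − 4.
By induction, L[n] = (-2)^n − 4 for all n ≥ 0.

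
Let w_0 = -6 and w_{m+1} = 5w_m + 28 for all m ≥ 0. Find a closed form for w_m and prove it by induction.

Claim: w_m = 5^m − 7.

Base case: w_0 = -6, and 5^0 − 7 = 1 − 7 = -6.
Assume w_r = 5^r − 7 for some r ≥ 0.
Then w_{r+1} = 5w_r + 28 = 5·(5^r − 7) + 28 = 5^{r+1} − 35 + 28 = 5^{r+1} − 7.
By induction, w_m = 5^m − 7 for all m ≥ 0.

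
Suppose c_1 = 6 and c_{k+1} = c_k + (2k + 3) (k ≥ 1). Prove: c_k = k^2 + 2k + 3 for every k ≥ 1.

Base case: c_1 = 6, and 1^2 + 2·1 + 3 = 6.
Assume c_m = m^2 + 2m + 3.
Then c_{m+1} = c_m + (2m + 3) = (m^2 + 2m + 3) + (2m + 3) = m^2 + 4m + 6,
and (m+1)^2 + 2·(m+1) + 3 = m^2 + 4m + 6.
This completes the inductive step, so c_k = k^2 + 2k + 3 for all k ≥ 1.

c_k = k^2 + 2k + 3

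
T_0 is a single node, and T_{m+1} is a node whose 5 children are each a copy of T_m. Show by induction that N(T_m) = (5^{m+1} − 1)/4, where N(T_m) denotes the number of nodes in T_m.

Base case: N(T_0) = 1, and (5^{0+1} − 1)/4 = 1.
Assume N(T_j) = (5^{j+1} − 1)/4.
Then N(T_{j+1}) = 1 + 5N(T_j) = 1 + 5·(5^{j+1} − 1)/4 = 1 + (5^{j+2} − 5)/4 = (4 + 5^{j+2} − 5)/4 = (5^{j+2} − 1)/4.
So the formula holds for j+1, and by induction N(T_m) = (5^{m+1} − 1)/4 for all m ≥ 0.

N(T_m) = (5^{m+1} − 1)/4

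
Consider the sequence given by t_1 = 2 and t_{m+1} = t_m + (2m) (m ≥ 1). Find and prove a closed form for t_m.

Claim: t_m = m^2 − m + 2.

Base case: t_1 = 2, and 1^2 − 1 + 2 = 2.
Assume t_r = r^2 − r + 2.
Then t_{r+1} = t_r + (2r) = (r^2 − r + 2) + (2r) = r^2 + r + 2,
and (r+1)^2 − (r+1) + 2 = r^2 + r + 2.
This completes the inductive step, so t_m = m^2 − m + 2 for all m ≥ 1.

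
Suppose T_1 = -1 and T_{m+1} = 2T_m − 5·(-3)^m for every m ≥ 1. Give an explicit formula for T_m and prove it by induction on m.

Claim: T_m = 2^m + (-3)^m.

Base case: T_1 = -1, and 2^1 + (-3)^1 = 2 − 3 = -1.
Assume T_k = 2^k + (-3)^k for some k ≥ 1.
Then T_{k+1} = 2T_k − 5·(-3)^k = 2·(2^k + (-3)^k) − 5·(-3)^k = 2^{k+1} + 2·(-3)^k − 5·(-3)^k = 2^{k+1} − 3·(-3)^k = 2^{k+1} + (-3)^{k+1}.
This completes the inductive step, so T_m = 2^m + (-3)^m for all m ≥ 1.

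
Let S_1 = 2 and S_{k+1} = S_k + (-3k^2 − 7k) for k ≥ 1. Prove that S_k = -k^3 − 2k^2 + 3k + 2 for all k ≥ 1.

Base case: S_1 = 2, and -1^3 − 2·1^2 + 3·1 + 2 = 2.
Assume S_r = -r^3 − 2r^2 + 3r + 2.
Then S_{r+1} = S_r + (-3r^2 − 7r) = (-r^3 − 2r^2 + 3r + 2) + (-3r^2 − 7r) = -r^3 − 5r^2 − 4r + 2,
and -(r+1)^3 − 2·(r+1)^2 + 3·(r+1) + 2 = -r^3 − 5r^2 − 4r + 2.
This completes the inductive step, so S_k = -k^3 − 2k^2 + 3k + 2 for all k ≥ 1.

S_k = -k^3 − 2k^2 + 3k + 2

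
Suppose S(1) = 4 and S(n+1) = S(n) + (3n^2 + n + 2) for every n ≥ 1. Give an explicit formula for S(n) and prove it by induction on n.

Claim: S(n) = n^3 − n^2 + 2n + 2.

Base case: S(1) = 4, and 1^3 − 1^2 + 2·1 + 2 = 4.
Assume S(k) = k^3 − k^2 + 2k + 2.
Then S(k+1) = S(k) + (3k^2 + k + 2) = (k^3 − k^2 + 2k + 2) + (3k^2 + k + 2) = k^3 + 2k^2 + 3k + 4,
and (k+1)^3 − (k+1)^2 + 2·(k+1) + 2 = k^3 + 2k^2 + 3k + 4.
Hence S(n) = n^3 − n^2 + 2n + 2 for every n ≥ 1, by induction.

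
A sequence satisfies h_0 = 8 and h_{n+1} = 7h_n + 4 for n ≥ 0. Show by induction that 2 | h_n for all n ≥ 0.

Base case: h_0 = 8 = 2·4, so 2 | h_0.
Assume 2 | h_r, so h_r = 2t for some integer t.
Then h_{r+1} = 7h_r + 4 = 7·(2t) + 4 = 2(7t + 2), so 2 | h_{r+1}.
Hence 2 | h_n for every n ≥ 0, by induction.

2 | h_n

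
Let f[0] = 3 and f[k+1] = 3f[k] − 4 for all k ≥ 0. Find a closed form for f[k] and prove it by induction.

Claim: f[k] = 3^k + 2.

Base case: f[0] = 3, and 3^0 + 2 = 1 + 2 = 3.
Assume f[j] = 3^j + 2 for some j ≥ 0.
Then f[j+1] = 3f[j] − 4 = 3·(3^j + 2) − 4 = 3^{j+1} + 6 − 4 = 3^{j+1} + 2.
This completes the inductive step, so f[k] = 3^k + 2 for all k ≥ 0.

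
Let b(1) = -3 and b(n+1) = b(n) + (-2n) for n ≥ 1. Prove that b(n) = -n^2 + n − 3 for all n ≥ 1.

Base case: b(1) = -3, and -1^2 + 1 − 3 = -3.
Assume b(m) = -m^2 + m − 3.
Then b(m+1) = b(m) + (-2m) = (-m^2 + m − 3) + (-2m) = -m^2 − m − 3,
and -(m+1)^2 + (m+1) − 3 = -m^2 − m − 3.
By induction, b(n) = -n^2 + n − 3 for all n ≥ 1.

b(n) = -n^2 + n − 3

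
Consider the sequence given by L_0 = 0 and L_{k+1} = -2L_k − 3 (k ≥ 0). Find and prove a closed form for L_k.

Claim: L_k = (-2)^k − 1.

Base case: L_0 = 0, and (-2)^0 − 1 = 1 − 1 = 0.
Assume L_j = (-2)^j − 1 for some j ≥ 0.
Then L_{j+1} = -2L_j − 3 = -2·((-2)^j − 1) − 3 = -2·(-2)^j + 2 − 3 = (-2)^{j+1} − 1.
By induction, L_k = (-2)^k − 1 for all k ≥ 0.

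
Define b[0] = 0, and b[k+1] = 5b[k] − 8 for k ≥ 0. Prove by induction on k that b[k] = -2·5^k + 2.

Base case: b[0] = 0, and -2·5^0 + 2 = -2 + 2 = 0.
Assume b[j] = -2·5^j + 2 for some j ≥ 0.
Then b[j+1] = 5b[j] − 8 = 5·(-2·5^j + 2) − 8 = -10·5^j + 10 − 8 = -2·5^{j+1} + 2.
This completes the inductive step, so b[k] = -2·5^k + 2 for all k ≥ 0.

b[k] = -2·5^k + 2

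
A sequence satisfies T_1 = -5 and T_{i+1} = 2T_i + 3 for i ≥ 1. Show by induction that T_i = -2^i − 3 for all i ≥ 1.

Base case: T_1 = -5, and -2^1 − 3 = -2 − 3 = -5.
Assume T_r = -2^r − 3 for some r ≥ 1.
Then T_{r+1} = 2T_r + 3 = 2·(-2^r − 3) + 3 = -2^{r+1} − 6 + 3 = -2^{r+1} − 3.
So the formula holds for r+1, and by induction T_i = -2^i − 3 for all i ≥ 1.

T_i = -2^i − 3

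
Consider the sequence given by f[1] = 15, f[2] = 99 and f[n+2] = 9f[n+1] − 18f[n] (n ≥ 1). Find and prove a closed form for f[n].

Claim: f[n] = 3·6^n − 3^n.

Base cases: f[1] = 15 and 3·6^1 − 3^1 = 15; f[2] = 99 and 3·6^2 − 3^2 = 99.
Assume f[j] = 3·6^j − 3^j for all 1 ≤ j ≤ m, where m ≥ 2.
Then f[m+1] = 9f[m] − 18f[m−1] = 9·(3·6^m − 3^m) − 18·(3·6^{m−1} − 3^{m−1}) = 3·(9·6 − 18)6^{m−1} − (9·3 − 18)3^{m−1} = 108·6^{m−1} − 9·3^{m−1} = 3·6^{m+1} − 3^{m+1}.
By strong induction, f[n] = 3·6^n − 3^n for all n ≥ 1.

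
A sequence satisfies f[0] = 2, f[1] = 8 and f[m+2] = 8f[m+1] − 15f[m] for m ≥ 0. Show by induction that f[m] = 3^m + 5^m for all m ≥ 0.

Base cases: f[0] = 2 and 3^0 + 5^0 = 2; f[1] = 8 and 3^1 + 5^1 = 8.
Assume f[j] = 3^j + 5^j for all 0 ≤ j ≤ k, where k ≥ 1.
Then f[k+1] = 8f[k] − 15f[k−1] = 8·(3^k + 5^k) − 15·(3^{k−1} + 5^{k−1}) = (8·3 − 15)3^{k−1} + (8·5 − 15)5^{k−1} = 9·3^{k−1} + 25·5^{k−1} = 3^{k+1} + 5^{k+1}.
So the formula holds for k+1, and by strong induction f[m] = 3^m + 5^m for all m ≥ 0.

f[m] = 3^m + 5^m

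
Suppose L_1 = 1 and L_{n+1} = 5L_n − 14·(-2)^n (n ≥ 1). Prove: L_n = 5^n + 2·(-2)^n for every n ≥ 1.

Base case: L_1 = 1, and 5^1 + 2·(-2)^1 = 5 − 4 = 1.
Assume L_k = 5^k + 2·(-2)^k for some k ≥ 1.
Then L_{k+1} = 5L_k − 14·(-2)^k = 5·(5^k + 2·(-2)^k) − 14·(-2)^k = 5^{k+1} + 10·(-2)^k − 14·(-2)^k = 5^{k+1} − 4·(-2)^k = 5^{k+1} + 2·(-2)^{k+1}.
By induction, L_n = 5^n + 2·(-2)^n for all n ≥ 1.

L_n = 5^n + 2·(-2)^n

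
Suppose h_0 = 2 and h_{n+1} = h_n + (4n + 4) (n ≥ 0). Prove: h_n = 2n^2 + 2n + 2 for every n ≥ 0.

Base case: h_0 = 2, and 2·0^2 + 2·0 + 2 = 2.
Assume h_k = 2k^2 + 2k + 2.
Then h_{k+1} = h_k + (4k + 4) = (2k^2 + 2k + 2) + (4k + 4) = 2k^2 + 6k + 6,
and 2·(k+1)^2 + 2·(k+1) + 2 = 2k^2 + 6k + 6.
By induction, h_n = 2n^2 + 2n + 2 for all n ≥ 0.

h_n = 2n^2 + 2n + 2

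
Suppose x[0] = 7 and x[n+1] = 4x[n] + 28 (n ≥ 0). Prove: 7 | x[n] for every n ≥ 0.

Base case: x[0] = 7 = 7·1, so 7 | x[0].
Assume 7 | x[m], so x[m] = 7t for some integer t.
Then x[m+1] = 4x[m] + 28 = 4·(7t) + 28 = 7(4t + 4), so 7 | x[m+1].
Hence 7 | x[n] for every n ≥ 0, by induction.

7 | x[n]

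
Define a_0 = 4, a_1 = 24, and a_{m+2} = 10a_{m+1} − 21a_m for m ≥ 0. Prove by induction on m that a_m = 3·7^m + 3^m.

Base cases: a_0 = 4 and 3·7^0 + 3^0 = 4; a_1 = 24 and 3·7^1 + 3^1 = 24.
Assume a_j = 3·7^j + 3^j for all 0 ≤ j ≤ k, where k ≥ 1.
Then a_{k+1} = 10a_k − 21a_{k−1} = 10·(3·7^k + 3^k) − 21·(3·7^{k−1} + 3^{k−1}) = 3·(10·7 − 21)7^{k−1} + (10·3 − 21)3^{k−1} = 147·7^{k−1} + 9·3^{k−1} = 3·7^{k+1} + 3^{k+1}.
This completes the inductive step, so a_m = 3·7^m + 3^m for all m ≥ 0.

a_m = 3·7^m + 3^m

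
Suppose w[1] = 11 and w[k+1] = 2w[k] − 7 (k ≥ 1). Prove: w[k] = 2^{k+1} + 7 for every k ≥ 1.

Base case: w[1] = 11, and 2^{1+1} + 7 = 4 + 7 = 11.
Assume w[m] = 2^{m+1} + 7 for some m ≥ 1.
Then w[m+1] = 2w[m] − 7 = 2·(2^{m+1} + 7) − 7 = 2^{m+2} + 14 − 7 = 2^{m+2} + 7.
This completes the inductive step, so w[k] = 2^{k+1} + 7 for all k ≥ 1.

w[k] = 2^{k+1} + 7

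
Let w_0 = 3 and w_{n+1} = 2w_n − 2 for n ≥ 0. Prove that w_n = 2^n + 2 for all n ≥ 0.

Base case: w_0 = 3, and 2^0 + 2 = 1 + 2 = 3.
Assume w_m = 2^m + 2 for some m ≥ 0.
Then w_{m+1} = 2w_m − 2 = 2·(2^m + 2) − 2 = 2^{m+1} + 4 − 2 = 2^{m+1} + 2.
This completes the inductive step, so w_n = 2^n + 2 for all n ≥ 0.

w_n = 2^n + 2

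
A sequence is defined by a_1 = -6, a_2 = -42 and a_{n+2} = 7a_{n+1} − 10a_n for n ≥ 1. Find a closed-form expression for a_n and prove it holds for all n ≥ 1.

Claim: a_n = 2·2^n − 2·5^n.

Base cases: a_1 = -6 and 2·2^1 − 2·5^1 = -6; a_2 = -42 and 2·2^2 − 2·5^2 = -42.
Assume a_i = 2·2^i − 2·5^i for all 1 ≤ i ≤ j, where j ≥ 2.
Then a_{j+1} = 7a_j − 10a_{j−1} = 7·(2·2^j − 2·5^j) − 10·(2·2^{j−1} − 2·5^{j−1}) = 2·(7·2 − 10)2^{j−1} − 2·(7·5 − 10)5^{j−1} = 8·2^{j−1} − 50·5^{j−1} = 2·2^{j+1} − 2·5^{j+1}.
By strong induction, a_n = 2·2^n − 2·5^n for all n ≥ 1.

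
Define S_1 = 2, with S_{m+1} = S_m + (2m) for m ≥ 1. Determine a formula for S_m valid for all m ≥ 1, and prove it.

Claim: S_m = m^2 − m + 2.

Base case: S_1 = 2, and 1^2 − 1 + 2 = 2.
Assume S_j = j^2 − j + 2.
Then S_{j+1} = S_j + (2j) = (j^2 − j + 2) + (2j) = j^2 + j + 2,
and (j+1)^2 − (j+1) + 2 = j^2 + j + 2.
By induction, S_m = m^2 − m + 2 for all m ≥ 1.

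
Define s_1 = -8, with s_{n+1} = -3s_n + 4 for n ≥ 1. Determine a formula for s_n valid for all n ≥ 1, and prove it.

Claim: s_n = 3·(-3)^n + 1.

Base case: s_1 = -8, and 3·(-3)^1 + 1 = -9 + 1 = -8.
Assume s_r = 3·(-3)^r + 1 for some r ≥ 1.
Then s_{r+1} = -3s_r + 4 = -3·(3·(-3)^r + 1) + 4 = -9·(-3)^r − 3 + 4 = 3·(-3)^{r+1} + 1.
This completes the inductive step, so s_n = 3·(-3)^n + 1 for all n ≥ 1.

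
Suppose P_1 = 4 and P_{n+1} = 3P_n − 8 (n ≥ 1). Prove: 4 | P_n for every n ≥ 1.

Base case: P_1 = 4 = 4·1, so 4 | P_1.
Assume 4 | P_r, so P_r = 4t for some integer t.
Then P_{r+1} = 3P_r − 8 = 3·(4t) − 8 = 4(3t − 2), so 4 | P_{r+1}.
Hence 4 | P_n for every n ≥ 1, by induction.

4 | P_n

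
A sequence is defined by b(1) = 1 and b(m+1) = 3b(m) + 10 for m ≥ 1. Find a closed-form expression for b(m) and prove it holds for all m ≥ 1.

Claim: b(m) = 2·3^m − 5.

Base case: b(1) = 1, and 2·3^1 − 5 = 6 − 5 = 1.
Assume b(r) = 2·3^r − 5 for some r ≥ 1.
Then b(r+1) = 3b(r) + 10 = 3·(2·3^r − 5) + 10 = 6·3^r − 15 + 10 = 2·3^{r+1} − 5.
This completes the inductive step, so b(m) = 2·3^m − 5 for all m ≥ 1.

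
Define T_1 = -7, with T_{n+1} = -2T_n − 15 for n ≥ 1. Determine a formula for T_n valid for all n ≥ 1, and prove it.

Claim: T_n = (-2)^n − 5.

Base case: T_1 = -7, and (-2)^1 − 5 = -2 − 5 = -7.
Assume T_k = (-2)^k − 5 for some k ≥ 1.
Then T_{k+1} = -2T_k − 15 = -2·((-2)^k − 5) − 15 = -2·(-2)^k + 10 − 15 = (-2)^{k+1} − 5.
Hence T_n = (-2)^n − 5 for every n ≥ 1, by induction.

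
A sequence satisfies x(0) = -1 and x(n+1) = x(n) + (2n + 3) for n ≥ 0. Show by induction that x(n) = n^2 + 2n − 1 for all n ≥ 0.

Base case: x(0) = -1, and 0^2 + 2·0 − 1 = -1.
Assume x(k) = k^2 + 2k − 1.
Then x(k+1) = x(k) + (2k + 3) = (k^2 + 2k − 1) + (2k + 3) = k^2 + 4k + 2,
and (k+1)^2 + 2·(k+1) − 1 = k^2 + 4k + 2.
This completes the inductive step, so x(n) = n^2 + 2n − 1 for all n ≥ 0.

x(n) = n^2 + 2n − 1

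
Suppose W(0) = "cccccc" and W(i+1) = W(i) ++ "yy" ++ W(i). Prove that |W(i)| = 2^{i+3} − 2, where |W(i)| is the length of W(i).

Base case: |W(0)| = 6, and 2^{0+3} − 2 = 6.
Assume |W(j)| = 2^{j+3} − 2.
Then |W(j+1)| = |W(j)| + 2 + |W(j)| = 2|W(j)| + 2 = 2(2^{j+3} − 2) + 2 = 2^{j+1+3} − 4 + 2 = 2^{j+1+3} − 2.
By induction, |W(i)| = 2^{i+3} − 2 for all i ≥ 0.

|W(i)| = 2^{i+3} − 2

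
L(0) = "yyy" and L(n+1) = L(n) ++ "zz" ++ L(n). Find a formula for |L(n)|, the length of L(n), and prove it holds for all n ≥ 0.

Claim: |L(n)| = 5·2^n − 2.

Base case: |L(0)| = 3, and 5·2^0 − 2 = 3.
Assume |L(r)| = 5·2^r − 2.
Then |L(r+1)| = |L(r)| + 2 + |L(r)| = 2|L(r)| + 2 = 2(5·2^r − 2) + 2 = 5·2^{r+1} − 4 + 2 = 5·2^{r+1} − 2.
By induction, |L(n)| = 5·2^n − 2 for all n ≥ 0.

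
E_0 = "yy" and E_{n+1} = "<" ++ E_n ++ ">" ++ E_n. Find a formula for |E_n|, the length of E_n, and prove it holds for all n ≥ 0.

Claim: |E_n| = 2^{n+2} − 2.

Base case: |E_0| = 2, and 2^{0+2} − 2 = 2.
Assume |E_r| = 2^{r+2} − 2.
Then |E_{r+1}| = 1 + |E_r| + 1 + |E_r| = 2|E_r| + 2 = 2(2^{r+2} − 2) + 2 = 2^{r+3} − 4 + 2 = 2^{r+3} − 2.
By induction, |E_n| = 2^{n+2} − 2 for all n ≥ 0.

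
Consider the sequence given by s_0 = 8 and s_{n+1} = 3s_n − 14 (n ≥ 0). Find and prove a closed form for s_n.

Claim: s_n = 3^n + 7.

Base case: s_0 = 8, and 3^0 + 7 = 1 + 7 = 8.
Assume s_k = 3^k + 7 for some k ≥ 0.
Then s_{k+1} = 3s_k − 14 = 3·(3^k + 7) − 14 = 3^{k+1} + 21 − 14 = 3^{k+1} + 7.
This completes the inductive step, so s_n = 3^n + 7 for all n ≥ 0.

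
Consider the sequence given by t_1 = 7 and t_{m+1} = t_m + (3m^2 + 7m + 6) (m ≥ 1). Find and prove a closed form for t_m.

Claim: t_m = m^3 + 2m^2 + 3m + 1.

Base case: t_1 = 7, and 1^3 + 2·1^2 + 3·1 + 1 = 7.
Assume t_j = j^3 + 2j^2 + 3j + 1.
Then t_{j+1} = t_j + (3j^2 + 7j + 6) = (j^3 + 2j^2 + 3j + 1) + (3j^2 + 7j + 6) = j^3 + 5j^2 + 10j + 7,
and (j+1)^3 + 2·(j+1)^2 + 3·(j+1) + 1 = j^3 + 5j^2 + 10j + 7.
Hence t_m = m^3 + 2m^2 + 3m + 1 for every m ≥ 1, by induction.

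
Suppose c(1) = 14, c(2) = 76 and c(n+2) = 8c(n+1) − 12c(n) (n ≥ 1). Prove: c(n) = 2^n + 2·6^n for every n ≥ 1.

Base cases: c(1) = 14 and 2^1 + 2·6^1 = 14; c(2) = 76 and 2^2 + 2·6^2 = 76.
Assume c(j) = 2^j + 2·6^j for all 1 ≤ j ≤ m, where m ≥ 2.
Then c(m+1) = 8c(m) − 12c(m−1) = 8·(2^m + 2·6^m) − 12·(2^{m−1} + 2·6^{m−1}) = (8·2 − 12)2^{m−1} + 2·(8·6 − 12)6^{m−1} = 4·2^{m−1} + 72·6^{m−1} = 2^{m+1} + 2·6^{m+1}.
So the formula holds for m+1, and by strong induction c(n) = 2^n + 2·6^n for all n ≥ 1.

c(n) = 2^n + 2·6^n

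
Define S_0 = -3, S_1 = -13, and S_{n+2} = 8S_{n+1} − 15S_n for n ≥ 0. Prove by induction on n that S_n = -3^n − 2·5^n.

Base cases: S_0 = -3 and -3^0 − 2·5^0 = -3; S_1 = -13 and -3^1 − 2·5^1 = -13.
Assume S_i = -3^i − 2·5^i for all 0 ≤ i ≤ j, where j ≥ 1.
Then S_{j+1} = 8S_j − 15S_{j−1} = 8·(-3^j − 2·5^j) − 15·(-3^{j−1} − 2·5^{j−1}) = -(8·3 − 15)3^{j−1} − 2·(8·5 − 15)5^{j−1} = -9·3^{j−1} − 50·5^{j−1} = -3^{j+1} − 2·5^{j+1}.
By strong induction, S_n = -3^n − 2·5^n for all n ≥ 0.

S_n = -3^n − 2·5^n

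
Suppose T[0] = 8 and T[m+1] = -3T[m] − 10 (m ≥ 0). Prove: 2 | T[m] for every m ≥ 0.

Base case: T[0] = 8 = 2·4, so 2 | T[0].
Assume 2 | T[j], so T[j] = 2t for some integer t.
Then T[j+1] = -3T[j] − 10 = -3·(2t) − 10 = 2(-3t − 5), so 2 | T[j+1].
So the property holds for j+1, and by induction 2 | T[m] for all m ≥ 0.

2 | T[m]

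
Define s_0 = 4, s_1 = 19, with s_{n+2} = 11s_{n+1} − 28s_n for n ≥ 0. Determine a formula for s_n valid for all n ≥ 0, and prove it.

Claim: s_n = 3·4^n + 7^n.

Base cases: s_0 = 4 and 3·4^0 + 7^0 = 4; s_1 = 19 and 3·4^1 + 7^1 = 19.
Assume s_j = 3·4^j + 7^j for all 0 ≤ j ≤ m, where m ≥ 1.
Then s_{m+1} = 11s_m − 28s_{m−1} = 11·(3·4^m + 7^m) − 28·(3·4^{m−1} + 7^{m−1}) = 3·(11·4 − 28)4^{m−1} + (11·7 − 28)7^{m−1} = 48·4^{m−1} + 49·7^{m−1} = 3·4^{m+1} + 7^{m+1}.
Hence s_n = 3·4^n + 7^n for every n ≥ 0, by strong induction.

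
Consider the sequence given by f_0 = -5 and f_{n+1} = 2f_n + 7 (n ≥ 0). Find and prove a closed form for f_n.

Claim: f_n = 2^{n+1} − 7.

Base case: f_0 = -5, and 2^{0+1} − 7 = 2 − 7 = -5.
Assume f_j = 2^{j+1} − 7 for some j ≥ 0.
Then f_{j+1} = 2f_j + 7 = 2·(2^{j+1} − 7) + 7 = 2^{j+2} − 14 + 7 = 2^{j+2} − 7.
Hence f_n = 2^{n+1} − 7 for every n ≥ 0, by induction.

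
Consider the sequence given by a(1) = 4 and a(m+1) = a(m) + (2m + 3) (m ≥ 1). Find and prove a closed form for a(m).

Claim: a(m) = m^2 + 2m + 1.

Base case: a(1) = 4, and 1^2 + 2·1 + 1 = 4.
Assume a(j) = j^2 + 2j + 1.
Then a(j+1) = a(j) + (2j + 3) = (j^2 + 2j + 1) + (2j + 3) = j^2 + 4j + 4,
and (j+1)^2 + 2·(j+1) + 1 = j^2 + 4j + 4.
By induction, a(m) = m^2 + 2m + 1 for all m ≥ 1.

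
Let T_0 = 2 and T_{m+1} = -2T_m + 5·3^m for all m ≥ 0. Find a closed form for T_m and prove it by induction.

Claim: T_m = (-2)^m + 3^m.

Base case: T_0 = 2, and (-2)^0 + 3^0 = 1 + 1 = 2.
Assume T_j = (-2)^j + 3^j for some j ≥ 0.
Then T_{j+1} = -2T_j + 5·3^j = -2·((-2)^j + 3^j) + 5·3^j = (-2)^{j+1} − 2·3^j + 5·3^j = (-2)^{j+1} + 3·3^j = (-2)^{j+1} + 3^{j+1}.
So the formula holds for j+1, and by induction T_m = (-2)^m + 3^m for all m ≥ 0.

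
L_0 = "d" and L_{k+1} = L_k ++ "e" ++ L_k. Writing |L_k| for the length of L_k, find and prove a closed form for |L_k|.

Claim: |L_k| = 2^{k+1} − 1.

Base case: |L_0| = 1, and 2^{0+1} − 1 = 1.
Assume |L_j| = 2^{j+1} − 1.
Then |L_{j+1}| = |L_j| + 1 + |L_j| = 2|L_j| + 1 = 2(2^{j+1} − 1) + 1 = 2^{j+2} − 2 + 1 = 2^{j+2} − 1.
This completes the inductive step, so |L_k| = 2^{k+1} − 1 for all k ≥ 0.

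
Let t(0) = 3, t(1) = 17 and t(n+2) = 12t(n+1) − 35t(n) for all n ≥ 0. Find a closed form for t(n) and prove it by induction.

Claim: t(n) = 7^n + 2·5^n.

Base cases: t(0) = 3 and 7^0 + 2·5^0 = 3; t(1) = 17 and 7^1 + 2·5^1 = 17.
Assume t(j) = 7^j + 2·5^j for all 0 ≤ j ≤ r, where r ≥ 1.
Then t(r+1) = 12t(r) − 35t(r−1) = 12·(7^r + 2·5^r) − 35·(7^{r−1} + 2·5^{r−1}) = (12·7 − 35)7^{r−1} + 2·(12·5 − 35)5^{r−1} = 49·7^{r−1} + 50·5^{r−1} = 7^{r+1} + 2·5^{r+1}.
This completes the inductive step, so t(n) = 7^n + 2·5^n for all n ≥ 0.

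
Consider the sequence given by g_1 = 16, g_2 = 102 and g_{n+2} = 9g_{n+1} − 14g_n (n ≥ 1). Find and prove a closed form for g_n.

Claim: g_n = 2^n + 2·7^n.

Base cases: g_1 = 16 and 2^1 + 2·7^1 = 16; g_2 = 102 and 2^2 + 2·7^2 = 102.
Assume g_j = 2^j + 2·7^j for all 1 ≤ j ≤ r, where r ≥ 2.
Then g_{r+1} = 9g_r − 14g_{r−1} = 9·(2^r + 2·7^r) − 14·(2^{r−1} + 2·7^{r−1}) = (9·2 − 14)2^{r−1} + 2·(9·7 − 14)7^{r−1} = 4·2^{r−1} + 98·7^{r−1} = 2^{r+1} + 2·7^{r+1}.
So the formula holds for r+1, and by strong induction g_n = 2^n + 2·7^n for all n ≥ 1.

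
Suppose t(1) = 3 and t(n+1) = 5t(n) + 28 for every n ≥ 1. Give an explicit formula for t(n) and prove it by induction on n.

Claim: t(n) = 2·5^n − 7.

Base case: t(1) = 3, and 2·5^1 − 7 = 10 − 7 = 3.
Assume t(r) = 2·5^r − 7 for some r ≥ 1.
Then t(r+1) = 5t(r) + 28 = 5·(2·5^r − 7) + 28 = 10·5^r − 35 + 28 = 2·5^{r+1} − 7.
Hence t(n) = 2·5^n − 7 for every n ≥ 1, by induction.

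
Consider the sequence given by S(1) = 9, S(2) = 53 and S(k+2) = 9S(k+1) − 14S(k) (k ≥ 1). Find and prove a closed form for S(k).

Claim: S(k) = 2^k + 7^k.

Base cases: S(1) = 9 and 2^1 + 7^1 = 9; S(2) = 53 and 2^2 + 7^2 = 53.
Assume S(i) = 2^i + 7^i for all 1 ≤ i ≤ j, where j ≥ 2.
Then S(j+1) = 9S(j) − 14S(j−1) = 9·(2^j + 7^j) − 14·(2^{j−1} + 7^{j−1}) = (9·2 − 14)2^{j−1} + (9·7 − 14)7^{j−1} = 4·2^{j−1} + 49·7^{j−1} = 2^{j+1} + 7^{j+1}.
So the formula holds for j+1, and by strong induction S(k) = 2^k + 7^k for all k ≥ 1.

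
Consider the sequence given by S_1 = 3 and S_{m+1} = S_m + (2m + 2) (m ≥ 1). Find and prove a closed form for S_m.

Claim: S_m = m^2 + m + 1.

Base case: S_1 = 3, and 1^2 + 1 + 1 = 3.
Assume S_k = k^2 + k + 1.
Then S_{k+1} = S_k + (2k + 2) = (k^2 + k + 1) + (2k + 2) = k^2 + 3k + 3,
and (k+1)^2 + (k+1) + 1 = k^2 + 3k + 3.
This completes the inductive step, so S_m = m^2 + m + 1 for all m ≥ 1.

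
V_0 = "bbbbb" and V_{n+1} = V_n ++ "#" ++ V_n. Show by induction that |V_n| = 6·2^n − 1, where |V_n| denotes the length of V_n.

Base case: |V_0| = 5, and 6·2^0 − 1 = 5.
Assume |V_r| = 6·2^r − 1.
Then |V_{r+1}| = |V_r| + 1 + |V_r| = 2|V_r| + 1 = 2(6·2^r − 1) + 1 = 6·2^{r+1} − 2 + 1 = 6·2^{r+1} − 1.
Hence |V_n| = 6·2^n − 1 for every n ≥ 0, by induction.

|V_n| = 6·2^n − 1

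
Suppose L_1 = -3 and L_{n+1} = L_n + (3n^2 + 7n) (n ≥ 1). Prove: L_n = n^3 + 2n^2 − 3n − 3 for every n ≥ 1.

Base case: L_1 = -3, and 1^3 + 2·1^2 − 3·1 − 3 = -3.
Assume L_m = m^3 + 2m^2 − 3m − 3.
Then L_{m+1} = L_m + (3m^2 + 7m) = (m^3 + 2m^2 − 3m − 3) + (3m^2 + 7m) = m^3 + 5m^2 + 4m − 3,
and (m+1)^3 + 2·(m+1)^2 − 3·(m+1) − 3 = m^3 + 5m^2 + 4m − 3.
This completes the inductive step, so L_n = n^3 + 2n^2 − 3n − 3 for all n ≥ 1.

L_n = n^3 + 2n^2 − 3n − 3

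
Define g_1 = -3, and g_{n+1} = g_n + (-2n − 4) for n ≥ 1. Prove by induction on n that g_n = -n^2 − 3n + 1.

Base case: g_1 = -3, and -1^2 − 3·1 + 1 = -3.
Assume g_m = -m^2 − 3m + 1.
Then g_{m+1} = g_m + (-2m − 4) = (-m^2 − 3m + 1) + (-2m − 4) = -m^2 − 5m − 3,
and -(m+1)^2 − 3·(m+1) + 1 = -m^2 − 5m − 3.
This completes the inductive step, so g_n = -n^2 − 3n + 1 for all n ≥ 1.

g_n = -n^2 − 3n + 1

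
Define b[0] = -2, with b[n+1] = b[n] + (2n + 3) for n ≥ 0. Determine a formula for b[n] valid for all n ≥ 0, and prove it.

Claim: b[n] = n^2 + 2n − 2.

Base case: b[0] = -2, and 0^2 + 2·0 − 2 = -2.
Assume b[m] = m^2 + 2m − 2.
Then b[m+1] = b[m] + (2m + 3) = (m^2 + 2m − 2) + (2m + 3) = m^2 + 4m + 1,
and (m+1)^2 + 2·(m+1) − 2 = m^2 + 4m + 1.
This completes the inductive step, so b[n] = n^2 + 2n − 2 for all n ≥ 0.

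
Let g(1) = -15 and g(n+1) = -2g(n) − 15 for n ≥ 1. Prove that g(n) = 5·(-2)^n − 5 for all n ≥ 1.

Base case: g(1) = -15, and 5·(-2)^1 − 5 = -10 − 5 = -15.
Assume g(m) = 5·(-2)^m − 5 for some m ≥ 1.
Then g(m+1) = -2g(m) − 15 = -2·(5·(-2)^m − 5) − 15 = -10·(-2)^m + 10 − 15 = 5·(-2)^{m+1} − 5.
Hence g(n) = 5·(-2)^n − 5 for every n ≥ 1, by induction.

g(n) = 5·(-2)^n − 5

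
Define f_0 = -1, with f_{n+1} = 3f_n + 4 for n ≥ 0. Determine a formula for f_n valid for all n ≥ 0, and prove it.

Claim: f_n = 3^n − 2.

Base case: f_0 = -1, and 3^0 − 2 = 1 − 2 = -1.
Assume f_m = 3^m − 2 for some m ≥ 0.
Then f_{m+1} = 3f_m + 4 = 3·(3^m − 2) + 4 = 3^{m+1} − 6 + 4 = 3^{m+1} − 2.
By induction, f_n = 3^n − 2 for all n ≥ 0.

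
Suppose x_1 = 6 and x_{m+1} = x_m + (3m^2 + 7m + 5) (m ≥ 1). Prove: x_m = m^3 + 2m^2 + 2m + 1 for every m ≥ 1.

Base case: x_1 = 6, and 1^3 + 2·1^2 + 2·1 + 1 = 6.
Assume x_j = j^3 + 2j^2 + 2j + 1.
Then x_{j+1} = x_j + (3j^2 + 7j + 5) = (j^3 + 2j^2 + 2j + 1) + (3j^2 + 7j + 5) = j^3 + 5j^2 + 9j + 6,
and (j+1)^3 + 2·(j+1)^2 + 2·(j+1) + 1 = j^3 + 5j^2 + 9j + 6.
Hence x_m = m^3 + 2m^2 + 2m + 1 for every m ≥ 1, by induction.

x_m = m^3 + 2m^2 + 2m + 1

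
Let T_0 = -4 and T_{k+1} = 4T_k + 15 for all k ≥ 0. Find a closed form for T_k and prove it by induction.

Claim: T_k = 4^k − 5.

Base case: T_0 = -4, and 4^0 − 5 = 1 − 5 = -4.
Assume T_r = 4^r − 5 for some r ≥ 0.
Then T_{r+1} = 4T_r + 15 = 4·(4^r − 5) + 15 = 4^{r+1} − 20 + 15 = 4^{r+1} − 5.
So the formula holds for r+1, and by induction T_k = 4^k − 5 for all k ≥ 0.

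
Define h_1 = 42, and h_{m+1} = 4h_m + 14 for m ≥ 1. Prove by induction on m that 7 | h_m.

Base case: h_1 = 42 = 7·6, so 7 | h_1.
Assume 7 | h_k, so h_k = 7t for some integer t.
Then h_{k+1} = 4h_k + 14 = 4·(7t) + 14 = 7(4t + 2), so 7 | h_{k+1}.
By induction, 7 | h_m for all m ≥ 1.

7 | h_m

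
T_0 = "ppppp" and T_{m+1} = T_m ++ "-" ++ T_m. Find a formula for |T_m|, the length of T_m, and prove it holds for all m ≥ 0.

Claim: |T_m| = 6·2^m − 1.

Base case: |T_0| = 5, and 6·2^0 − 1 = 5.
Assume |T_r| = 6·2^r − 1.
Then |T_{r+1}| = |T_r| + 1 + |T_r| = 2|T_r| + 1 = 2(6·2^r − 1) + 1 = 6·2^{r+1} − 2 + 1 = 6·2^{r+1} − 1.
By induction, |T_m| = 6·2^m − 1 for all m ≥ 0.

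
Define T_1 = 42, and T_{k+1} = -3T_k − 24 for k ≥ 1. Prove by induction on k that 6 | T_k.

Base case: T_1 = 42 = 6·7, so 6 | T_1.
Assume 6 | T_r, so T_r = 6t for some integer t.
Then T_{r+1} = -3T_r − 24 = -3·(6t) − 24 = 6(-3t − 4), so 6 | T_{r+1}.
By induction, 6 | T_k for all k ≥ 1.

6 | T_k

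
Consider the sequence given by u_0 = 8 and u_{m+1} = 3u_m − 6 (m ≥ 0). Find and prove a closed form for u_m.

Claim: u_m = 5·3^m + 3.

Base case: u_0 = 8, and 5·3^0 + 3 = 5 + 3 = 8.
Assume u_k = 5·3^k + 3 for some k ≥ 0.
Then u_{k+1} = 3u_k − 6 = 3·(5·3^k + 3) − 6 = 15·3^k + 9 − 6 = 5·3^{k+1} + 3.
Hence u_m = 5·3^m + 3 for every m ≥ 0, by induction.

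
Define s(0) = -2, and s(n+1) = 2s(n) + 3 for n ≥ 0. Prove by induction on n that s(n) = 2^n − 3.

Base case: s(0) = -2, and 2^0 − 3 = 1 − 3 = -2.
Assume s(r) = 2^r − 3 for some r ≥ 0.
Then s(r+1) = 2s(r) + 3 = 2·(2^r − 3) + 3 = 2^{r+1} − 6 + 3 = 2^{r+1} − 3.
So the formula holds for r+1, and by induction s(n) = 2^n − 3 for all n ≥ 0.

s(n) = 2^n − 3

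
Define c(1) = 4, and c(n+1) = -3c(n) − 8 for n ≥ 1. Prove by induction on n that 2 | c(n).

Base case: c(1) = 4 = 2·2, so 2 | c(1).
Assume 2 | c(r), so c(r) = 2t for some integer t.
Then c(r+1) = -3c(r) − 8 = -3·(2t) − 8 = 2(-3t − 4), so 2 | c(r+1).
This completes the inductive step, so 2 | c(n) for all n ≥ 1.

2 | c(n)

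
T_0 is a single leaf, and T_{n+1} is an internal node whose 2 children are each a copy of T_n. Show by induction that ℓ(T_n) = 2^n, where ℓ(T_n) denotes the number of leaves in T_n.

Base case: ℓ(T_0) = 1, and 2^0 = 1.
Assume ℓ(T_m) = 2^m.
Then ℓ(T_{m+1}) = 2·ℓ(T_m) = 2·2^m = 2^{m+1}.
This completes the inductive step, so ℓ(T_n) = 2^n for all n ≥ 0.

ℓ(T_n) = 2^n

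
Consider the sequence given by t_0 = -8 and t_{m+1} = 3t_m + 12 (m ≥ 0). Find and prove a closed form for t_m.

Claim: t_m = -2·3^m − 6.

Base case: t_0 = -8, and -2·3^0 − 6 = -2 − 6 = -8.
Assume t_k = -2·3^k − 6 for some k ≥ 0.
Then t_{k+1} = 3t_k + 12 = 3·(-2·3^k − 6) + 12 = -6·3^k − 18 + 12 = -2·3^{k+1} − 6.
Hence t_m = -2·3^m − 6 for every m ≥ 0, by induction.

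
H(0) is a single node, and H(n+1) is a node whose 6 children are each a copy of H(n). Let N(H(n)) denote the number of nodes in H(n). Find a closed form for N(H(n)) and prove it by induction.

Claim: N(H(n)) = (6^{n+1} − 1)/5.

Base case: N(H(0)) = 1, and (6^{0+1} − 1)/5 = 1.
Assume N(H(k)) = (6^{k+1} − 1)/5.
Then N(H(k+1)) = 1 + 6N(H(k)) = 1 + 6·(6^{k+1} − 1)/5 = 1 + (6^{k+2} − 6)/5 = (5 + 6^{k+2} − 6)/5 = (6^{k+2} − 1)/5.
Hence N(H(n)) = (6^{n+1} − 1)/5 for every n ≥ 0, by induction.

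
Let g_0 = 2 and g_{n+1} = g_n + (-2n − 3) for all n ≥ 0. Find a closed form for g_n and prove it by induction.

Claim: g_n = -n^2 − 2n + 2.

Base case: g_0 = 2, and -0^2 − 2·0 + 2 = 2.
Assume g_r = -r^2 − 2r + 2.
Then g_{r+1} = g_r + (-2r − 3) = (-r^2 − 2r + 2) + (-2r − 3) = -r^2 − 4r − 1,
and -(r+1)^2 − 2·(r+1) + 2 = -r^2 − 4r − 1.
By induction, g_n = -n^2 − 2n + 2 for all n ≥ 0.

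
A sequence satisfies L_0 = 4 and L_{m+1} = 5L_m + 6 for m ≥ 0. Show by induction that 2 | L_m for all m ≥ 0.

Base case: L_0 = 4 = 2·2, so 2 | L_0.
Assume 2 | L_j, so L_j = 2t for some integer t.
Then L_{j+1} = 5L_j + 6 = 5·(2t) + 6 = 2(5t + 3), so 2 | L_{j+1}.
This completes the inductive step, so 2 | L_m for all m ≥ 0.

2 | L_m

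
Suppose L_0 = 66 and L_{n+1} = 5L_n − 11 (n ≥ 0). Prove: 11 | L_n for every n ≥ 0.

Base case: L_0 = 66 = 11·6, so 11 | L_0.
Assume 11 | L_k, so L_k = 11t for some integer t.
Then L_{k+1} = 5L_k − 11 = 5·(11t) − 11 = 11(5t − 1), so 11 | L_{k+1}.
This completes the inductive step, so 11 | L_n for all n ≥ 0.

11 | L_n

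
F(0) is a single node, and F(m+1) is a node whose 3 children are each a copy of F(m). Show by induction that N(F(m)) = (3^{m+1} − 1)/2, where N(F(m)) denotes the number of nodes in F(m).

Base case: N(F(0)) = 1, and (3^{0+1} − 1)/2 = 1.
Assume N(F(r)) = (3^{r+1} − 1)/2.
Then N(F(r+1)) = 1 + 3N(F(r)) = 1 + 3·(3^{r+1} − 1)/2 = 1 + (3^{r+2} − 3)/2 = (2 + 3^{r+2} − 3)/2 = (3^{r+2} − 1)/2.
Hence N(F(m)) = (3^{m+1} − 1)/2 for every m ≥ 0, by induction.

N(F(m)) = (3^{m+1} − 1)/2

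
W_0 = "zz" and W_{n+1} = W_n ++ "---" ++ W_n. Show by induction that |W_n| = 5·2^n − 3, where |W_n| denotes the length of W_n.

Base case: |W_0| = 2, and 5·2^0 − 3 = 2.
Assume |W_k| = 5·2^k − 3.
Then |W_{k+1}| = |W_k| + 3 + |W_k| = 2|W_k| + 3 = 2(5·2^k − 3) + 3 = 5·2^{k+1} − 6 + 3 = 5·2^{k+1} − 3.
By induction, |W_n| = 5·2^n − 3 for all n ≥ 0.

|W_n| = 5·2^n − 3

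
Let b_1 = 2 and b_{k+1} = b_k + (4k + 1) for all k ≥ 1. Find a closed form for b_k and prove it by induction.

Claim: b_k = 2k^2 − k + 1.

Base case: b_1 = 2, and 2·1^2 − 1 + 1 = 2.
Assume b_j = 2j^2 − j + 1.
Then b_{j+1} = b_j + (4j + 1) = (2j^2 − j + 1) + (4j + 1) = 2j^2 + 3j + 2,
and 2·(j+1)^2 − (j+1) + 1 = 2j^2 + 3j + 2.
Hence b_k = 2k^2 − k + 1 for every k ≥ 1, by induction.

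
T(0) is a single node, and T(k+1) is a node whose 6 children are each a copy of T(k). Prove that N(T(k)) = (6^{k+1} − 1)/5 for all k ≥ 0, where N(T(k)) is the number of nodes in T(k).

Base case: N(T(0)) = 1, and (6^{0+1} − 1)/5 = 1.
Assume N(T(r)) = (6^{r+1} − 1)/5.
Then N(T(r+1)) = 1 + 6N(T(r)) = 1 + 6·(6^{r+1} − 1)/5 = 1 + (6^{r+2} − 6)/5 = (5 + 6^{r+2} − 6)/5 = (6^{r+2} − 1)/5.
This completes the inductive step, so N(T(k)) = (6^{k+1} − 1)/5 for all k ≥ 0.

N(T(k)) = (6^{k+1} − 1)/5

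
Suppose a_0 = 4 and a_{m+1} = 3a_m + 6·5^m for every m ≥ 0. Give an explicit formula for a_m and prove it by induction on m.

Claim: a_m = 3^m + 3·5^m.

Base case: a_0 = 4, and 3^0 + 3·5^0 = 1 + 3 = 4.
Assume a_r = 3^r + 3·5^r for some r ≥ 0.
Then a_{r+1} = 3a_r + 6·5^r = 3·(3^r + 3·5^r) + 6·5^r = 3^{r+1} + 9·5^r + 6·5^r = 3^{r+1} + 15·5^r = 3^{r+1} + 3·5^{r+1}.
Hence a_m = 3^m + 3·5^m for every m ≥ 0, by induction.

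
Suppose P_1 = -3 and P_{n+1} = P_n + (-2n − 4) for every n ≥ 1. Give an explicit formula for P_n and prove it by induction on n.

Claim: P_n = -n^2 − 3n + 1.

Base case: P_1 = -3, and -1^2 − 3·1 + 1 = -3.
Assume P_m = -m^2 − 3m + 1.
Then P_{m+1} = P_m + (-2m − 4) = (-m^2 − 3m + 1) + (-2m − 4) = -m^2 − 5m − 3,
and -(m+1)^2 − 3·(m+1) + 1 = -m^2 − 5m − 3.
Hence P_n = -n^2 − 3n + 1 for every n ≥ 1, by induction.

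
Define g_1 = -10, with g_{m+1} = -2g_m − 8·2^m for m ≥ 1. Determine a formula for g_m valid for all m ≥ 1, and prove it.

Claim: g_m = 3·(-2)^m − 2·2^m.

Base case: g_1 = -10, and 3·(-2)^1 − 2·2^1 = -6 − 4 = -10.
Assume g_j = 3·(-2)^j − 2·2^j for some j ≥ 1.
Then g_{j+1} = -2g_j − 8·2^j = -2·(3·(-2)^j − 2·2^j) − 8·2^j = 3·(-2)^{j+1} + 4·2^j − 8·2^j = 3·(-2)^{j+1} − 4·2^j = 3·(-2)^{j+1} − 2·2^{j+1}.
So the formula holds for j+1, and by induction g_m = 3·(-2)^m − 2·2^m for all m ≥ 1.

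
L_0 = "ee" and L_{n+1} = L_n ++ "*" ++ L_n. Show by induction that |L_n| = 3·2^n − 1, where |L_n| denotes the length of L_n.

Base case: |L_0| = 2, and 3·2^0 − 1 = 2.
Assume |L_m| = 3·2^m − 1.
Then |L_{m+1}| = |L_m| + 1 + |L_m| = 2|L_m| + 1 = 2(3·2^m − 1) + 1 = 3·2^{m+1} − 2 + 1 = 3·2^{m+1} − 1.
This completes the inductive step, so |L_n| = 3·2^n − 1 for all n ≥ 0.

|L_n| = 3·2^n − 1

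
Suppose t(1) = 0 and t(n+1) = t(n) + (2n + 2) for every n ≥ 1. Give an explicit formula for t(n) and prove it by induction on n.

Claim: t(n) = n^2 + n − 2.

Base case: t(1) = 0, and 1^2 + 1 − 2 = 0.
Assume t(m) = m^2 + m − 2.
Then t(m+1) = t(m) + (2m + 2) = (m^2 + m − 2) + (2m + 2) = m^2 + 3m,
and (m+1)^2 + (m+1) − 2 = m^2 + 3m.
Hence t(n) = n^2 + n − 2 for every n ≥ 1, by induction.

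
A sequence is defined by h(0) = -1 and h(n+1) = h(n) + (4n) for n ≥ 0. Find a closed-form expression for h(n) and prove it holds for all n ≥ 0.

Claim: h(n) = 2n^2 − 2n − 1.

Base case: h(0) = -1, and 2·0^2 − 2·0 − 1 = -1.
Assume h(j) = 2j^2 − 2j − 1.
Then h(j+1) = h(j) + (4j) = (2j^2 − 2j − 1) + (4j) = 2j^2 + 2j − 1,
and 2·(j+1)^2 − 2·(j+1) − 1 = 2j^2 + 2j − 1.
Hence h(n) = 2n^2 − 2n − 1 for every n ≥ 0, by induction.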